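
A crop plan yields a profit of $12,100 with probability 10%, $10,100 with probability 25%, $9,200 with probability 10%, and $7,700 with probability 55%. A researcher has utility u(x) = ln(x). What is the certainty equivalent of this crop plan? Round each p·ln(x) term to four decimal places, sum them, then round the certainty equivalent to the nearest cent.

$8,776.21

E[u] = 0.1·ln(12100) + 0.25·ln(10100) + 0.1·ln(9200) + 0.55·ln(7700) = 0.9401 + 2.3051 + 0.9127 + 4.9219 = 9.0798
CE = e^9.0798 ≈ 8776.21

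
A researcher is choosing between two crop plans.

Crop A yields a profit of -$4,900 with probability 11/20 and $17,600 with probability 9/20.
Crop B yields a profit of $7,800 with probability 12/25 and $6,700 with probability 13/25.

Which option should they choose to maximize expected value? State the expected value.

Crop B ($7,228)

Crop A = 11/20 × (-4900) + 9/20 × 17600 = -2695 + 7920 = 5225
Crop B = 12/25 × 7800 + 13/25 × 6700 = 3744 + 3484 = 7228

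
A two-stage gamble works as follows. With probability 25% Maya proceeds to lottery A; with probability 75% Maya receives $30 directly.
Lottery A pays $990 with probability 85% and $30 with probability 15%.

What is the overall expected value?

EV(A) = 0.85 × 990 + 0.15 × 30 = 841.5 + 4.5 = 846
Branch B: 30 (certain)
Overall = 0.25 × 846 + 0.75 × 30 = 211.5 + 22.5 = 234

$234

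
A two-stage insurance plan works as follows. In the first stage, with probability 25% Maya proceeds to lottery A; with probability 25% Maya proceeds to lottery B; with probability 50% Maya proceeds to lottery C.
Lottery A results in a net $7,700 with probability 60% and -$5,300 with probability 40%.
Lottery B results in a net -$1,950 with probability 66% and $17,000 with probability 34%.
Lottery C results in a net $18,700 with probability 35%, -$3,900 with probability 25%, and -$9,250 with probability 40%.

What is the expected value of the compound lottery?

$2,683.25

EV(A) = 0.6 × 7700 + 0.4 × (-5300) = 4620 − 2120 = 2500
EV(B) = 0.66 × (-1950) + 0.34 × 17000 = -1287 + 5780 = 4493
EV(C) = 0.35 × 18700 + 0.25 × (-3900) + 0.4 × (-9250) = 6545 − 975 − 3700 = 1870
Overall = 0.25 × 2500 + 0.25 × 4493 + 0.5 × 1870 = 625 + 1123.25 + 935 = 2683.25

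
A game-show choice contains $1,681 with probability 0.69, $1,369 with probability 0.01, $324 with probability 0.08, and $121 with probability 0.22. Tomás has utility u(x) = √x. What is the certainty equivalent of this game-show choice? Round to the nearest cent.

E[u] = 0.69·√1681 + 0.01·√1369 + 0.08·√324 + 0.22·√121 = 0.69·41 + 0.01·37 + 0.08·18 + 0.22·11 = 32.52
CE = (32.52)² = 1057.5504

$1,057.55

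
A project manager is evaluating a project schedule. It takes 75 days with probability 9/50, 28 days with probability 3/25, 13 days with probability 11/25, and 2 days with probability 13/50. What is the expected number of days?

23.1 days

EV = 9/50 × 75 + 3/25 × 28 + 11/25 × 13 + 13/50 × 2 = 13.5 + 3.36 + 5.72 + 0.52 = 23.1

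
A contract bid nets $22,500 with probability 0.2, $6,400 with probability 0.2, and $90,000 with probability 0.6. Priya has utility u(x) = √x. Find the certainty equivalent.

E[u] = 0.2·√22500 + 0.2·√6400 + 0.6·√90000 = 0.2·150 + 0.2·80 + 0.6·300 = 226
CE = (226)² = 51076

$51,076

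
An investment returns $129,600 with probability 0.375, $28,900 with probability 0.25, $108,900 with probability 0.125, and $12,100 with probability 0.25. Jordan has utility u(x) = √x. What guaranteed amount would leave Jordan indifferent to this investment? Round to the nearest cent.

E[u] = 0.375·√129600 + 0.25·√28900 + 0.125·√108900 + 0.25·√12100 = 0.375·360 + 0.25·170 + 0.125·330 + 0.25·110 = 246.25
CE = (246.25)² = 60639.0625

$60,639.06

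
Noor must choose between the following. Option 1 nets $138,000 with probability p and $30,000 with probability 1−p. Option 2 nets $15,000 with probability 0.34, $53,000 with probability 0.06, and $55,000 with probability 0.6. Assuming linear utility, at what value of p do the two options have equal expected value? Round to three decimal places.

p = 0.104

EV(Option 2) = 0.34 × 15000 + 0.06 × 53000 + 0.6 × 55000 = 5100 + 3180 + 33000 = 41280
p·138000 + (1−p)·30000 = 41280
108000p + 30000 = 41280
p = (41280 − 30000) / 108000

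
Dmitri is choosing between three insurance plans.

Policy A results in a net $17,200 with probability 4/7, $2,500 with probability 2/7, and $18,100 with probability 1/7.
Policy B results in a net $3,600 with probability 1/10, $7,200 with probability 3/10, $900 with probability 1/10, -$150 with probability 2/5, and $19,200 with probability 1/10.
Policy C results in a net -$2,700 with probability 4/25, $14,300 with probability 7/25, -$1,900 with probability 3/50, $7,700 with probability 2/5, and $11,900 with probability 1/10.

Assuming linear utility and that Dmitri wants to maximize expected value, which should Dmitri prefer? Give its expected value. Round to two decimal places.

Policy A = 4/7 × 17200 + 2/7 × 2500 + 1/7 × 18100 = 9828.5714 + 714.2857 + 2585.7143 = 13128.5714
Policy B = 1/10 × 3600 + 3/10 × 7200 + 1/10 × 900 + 2/5 × (-150) + 1/10 × 19200 = 360 + 2160 + 90 − 60 + 1920 = 4470
Policy C = 4/25 × (-2700) + 7/25 × 14300 + 3/50 × (-1900) + 2/5 × 7700 + 1/10 × 11900 = -432 + 4004 − 114 + 3080 + 1190 = 7728

Policy A ($13,128.57)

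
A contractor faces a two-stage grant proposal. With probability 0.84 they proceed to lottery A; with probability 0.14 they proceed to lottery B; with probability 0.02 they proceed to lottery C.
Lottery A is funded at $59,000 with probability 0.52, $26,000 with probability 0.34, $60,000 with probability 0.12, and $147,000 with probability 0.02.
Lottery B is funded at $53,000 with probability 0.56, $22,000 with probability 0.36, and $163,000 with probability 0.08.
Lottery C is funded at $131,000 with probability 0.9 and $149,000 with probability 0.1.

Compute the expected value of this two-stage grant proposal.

$51,460

EV(A) = 0.52 × 59000 + 0.34 × 26000 + 0.12 × 60000 + 0.02 × 147000 = 30680 + 8840 + 7200 + 2940 = 49660
EV(B) = 0.56 × 53000 + 0.36 × 22000 + 0.08 × 163000 = 29680 + 7920 + 13040 = 50640
EV(C) = 0.9 × 131000 + 0.1 × 149000 = 117900 + 14900 = 132800
Overall = 0.84 × 49660 + 0.14 × 50640 + 0.02 × 132800 = 41714.4 + 7089.6 + 2656 = 51460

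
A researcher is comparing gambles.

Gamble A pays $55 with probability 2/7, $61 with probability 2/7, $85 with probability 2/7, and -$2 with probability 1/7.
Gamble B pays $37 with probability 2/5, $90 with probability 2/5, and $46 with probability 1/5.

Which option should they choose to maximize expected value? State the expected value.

Gamble A = 2/7 × 55 + 2/7 × 61 + 2/7 × 85 + 1/7 × (-2) = 15.7143 + 17.4286 + 24.2857 − 0.2857 = 57.1429
Gamble B = 2/5 × 37 + 2/5 × 90 + 1/5 × 46 = 14.8 + 36 + 9.2 = 60

Gamble B ($60)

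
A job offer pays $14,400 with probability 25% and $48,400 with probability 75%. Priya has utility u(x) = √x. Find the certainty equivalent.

$38,025

E[u] = 0.25·√14400 + 0.75·√48400 = 0.25·120 + 0.75·220 = 195
CE = (195)² = 38025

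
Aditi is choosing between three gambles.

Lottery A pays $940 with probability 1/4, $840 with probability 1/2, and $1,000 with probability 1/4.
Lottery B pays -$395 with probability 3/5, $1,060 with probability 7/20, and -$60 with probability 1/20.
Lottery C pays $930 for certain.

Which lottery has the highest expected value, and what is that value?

Lottery A = 1/4 × 940 + 1/2 × 840 + 1/4 × 1000 = 235 + 420 + 250 = 905
Lottery B = 3/5 × (-395) + 7/20 × 1060 + 1/20 × (-60) = -237 + 371 − 3 = 131
Lottery C: 930 (certain)

Lottery C ($930)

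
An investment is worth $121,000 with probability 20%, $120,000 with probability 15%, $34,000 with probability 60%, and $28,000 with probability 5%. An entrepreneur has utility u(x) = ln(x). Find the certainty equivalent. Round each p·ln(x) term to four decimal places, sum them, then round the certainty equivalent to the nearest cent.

E[u] = 0.2·ln(121000) + 0.15·ln(120000) + 0.6·ln(34000) + 0.05·ln(28000) = 2.3407 + 1.7543 + 6.2605 + 0.5120 = 10.8675
CE = e^10.8675 ≈ 52443.94

$52,443.94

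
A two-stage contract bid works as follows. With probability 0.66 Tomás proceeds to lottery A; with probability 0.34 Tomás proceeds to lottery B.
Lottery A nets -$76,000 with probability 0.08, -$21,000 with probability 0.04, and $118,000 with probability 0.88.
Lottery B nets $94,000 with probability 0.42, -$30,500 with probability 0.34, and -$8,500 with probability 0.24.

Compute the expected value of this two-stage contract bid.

$73,171

EV(A) = 0.08 × (-76000) + 0.04 × (-21000) + 0.88 × 118000 = -6080 − 840 + 103840 = 96920
EV(B) = 0.42 × 94000 + 0.34 × (-30500) + 0.24 × (-8500) = 39480 − 10370 − 2040 = 27070
Overall = 0.66 × 96920 + 0.34 × 27070 = 63967.2 + 9203.8 = 73171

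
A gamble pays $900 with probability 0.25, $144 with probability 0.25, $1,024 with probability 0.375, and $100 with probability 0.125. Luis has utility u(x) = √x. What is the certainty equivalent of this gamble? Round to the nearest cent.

$564.06

E[u] = 0.25·√900 + 0.25·√144 + 0.375·√1024 + 0.125·√100 = 0.25·30 + 0.25·12 + 0.375·32 + 0.125·10 = 23.75
CE = (23.75)² = 564.0625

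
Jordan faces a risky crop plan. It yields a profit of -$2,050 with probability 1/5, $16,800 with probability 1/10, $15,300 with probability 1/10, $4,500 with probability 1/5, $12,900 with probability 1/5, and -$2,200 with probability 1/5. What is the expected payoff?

$5,840

EV = 1/5 × (-2050) + 1/10 × 16800 + 1/10 × 15300 + 1/5 × 4500 + 1/5 × 12900 + 1/5 × (-2200) = -410 + 1680 + 1530 + 900 + 2580 − 440 = 5840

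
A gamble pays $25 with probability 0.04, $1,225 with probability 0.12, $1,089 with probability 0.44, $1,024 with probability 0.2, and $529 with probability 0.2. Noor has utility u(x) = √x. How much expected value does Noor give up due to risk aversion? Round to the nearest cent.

E[u] = 0.04·√25 + 0.12·√1225 + 0.44·√1089 + 0.2·√1024 + 0.2·√529 = 0.04·5 + 0.12·35 + 0.44·33 + 0.2·32 + 0.2·23 = 29.92
CE = (29.92)² = 895.2064
Risk premium = EV − CE = 937.76 − 895.2064 = 42.5536

$42.55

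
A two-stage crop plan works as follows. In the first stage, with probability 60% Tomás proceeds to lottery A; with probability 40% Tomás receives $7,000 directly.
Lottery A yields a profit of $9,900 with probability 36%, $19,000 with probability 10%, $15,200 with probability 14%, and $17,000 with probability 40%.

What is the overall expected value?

EV(A) = 0.36 × 9900 + 0.1 × 19000 + 0.14 × 15200 + 0.4 × 17000 = 3564 + 1900 + 2128 + 6800 = 14392
Branch B: 7000 (certain)
Overall = 0.6 × 14392 + 0.4 × 7000 = 8635.2 + 2800 = 11435.2

$11,435.20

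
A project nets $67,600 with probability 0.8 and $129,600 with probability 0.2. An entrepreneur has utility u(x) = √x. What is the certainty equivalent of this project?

$78,400

E[u] = 0.8·√67600 + 0.2·√129600 = 0.8·260 + 0.2·360 = 280
CE = (280)² = 78400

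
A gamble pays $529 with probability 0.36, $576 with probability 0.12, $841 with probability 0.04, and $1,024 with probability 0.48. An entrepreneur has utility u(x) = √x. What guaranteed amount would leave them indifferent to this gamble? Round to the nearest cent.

E[u] = 0.36·√529 + 0.12·√576 + 0.04·√841 + 0.48·√1024 = 0.36·23 + 0.12·24 + 0.04·29 + 0.48·32 = 27.68
CE = (27.68)² = 766.1824

$766.18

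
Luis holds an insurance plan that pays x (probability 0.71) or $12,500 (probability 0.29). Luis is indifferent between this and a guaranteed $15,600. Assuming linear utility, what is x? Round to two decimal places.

x = $16,866.20

0.71·x + 0.29·12500 = 15600
0.71·x = 15600 − 3625 = 11975
x = 11975 / 0.71 = 16866.1972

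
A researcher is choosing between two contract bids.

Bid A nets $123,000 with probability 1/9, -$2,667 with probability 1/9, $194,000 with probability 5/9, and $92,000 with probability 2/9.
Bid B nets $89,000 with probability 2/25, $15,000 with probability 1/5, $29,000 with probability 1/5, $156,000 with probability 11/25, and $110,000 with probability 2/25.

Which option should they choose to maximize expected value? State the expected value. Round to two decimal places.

Bid A = 1/9 × 123000 + 1/9 × (-2667) + 5/9 × 194000 + 2/9 × 92000 = 13666.6667 − 296.3333 + 107777.7778 + 20444.4444 = 141592.5556
Bid B = 2/25 × 89000 + 1/5 × 15000 + 1/5 × 29000 + 11/25 × 156000 + 2/25 × 110000 = 7120 + 3000 + 5800 + 68640 + 8800 = 93360

Bid A ($141,592.56)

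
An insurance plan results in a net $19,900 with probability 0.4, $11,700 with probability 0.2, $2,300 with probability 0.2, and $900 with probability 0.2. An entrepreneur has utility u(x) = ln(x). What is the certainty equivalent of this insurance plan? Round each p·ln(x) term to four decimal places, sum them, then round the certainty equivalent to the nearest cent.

$6,257.27

E[u] = 0.4·ln(19900) + 0.2·ln(11700) + 0.2·ln(2300) + 0.2·ln(900) = 3.9594 + 1.8735 + 1.5481 + 1.3605 = 8.7415
CE = e^8.7415 ≈ 6257.27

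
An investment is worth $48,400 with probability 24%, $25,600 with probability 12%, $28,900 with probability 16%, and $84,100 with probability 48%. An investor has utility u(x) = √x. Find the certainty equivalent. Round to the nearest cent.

$56,834.56

E[u] = 0.24·√48400 + 0.12·√25600 + 0.16·√28900 + 0.48·√84100 = 0.24·220 + 0.12·160 + 0.16·170 + 0.48·290 = 238.4
CE = (238.4)² = 56834.56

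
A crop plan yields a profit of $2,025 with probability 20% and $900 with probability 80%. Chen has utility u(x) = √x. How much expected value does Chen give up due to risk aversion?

$36

E[u] = 0.2·√2025 + 0.8·√900 = 0.2·45 + 0.8·30 = 33
CE = (33)² = 1089
Risk premium = EV − CE = 1125 − 1089 = 36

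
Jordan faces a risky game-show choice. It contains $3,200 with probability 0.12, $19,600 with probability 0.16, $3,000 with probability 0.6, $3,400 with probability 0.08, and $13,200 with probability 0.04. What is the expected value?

EV = 0.12 × 3200 + 0.16 × 19600 + 0.6 × 3000 + 0.08 × 3400 + 0.04 × 13200 = 384 + 3136 + 1800 + 272 + 528 = 6120

$6,120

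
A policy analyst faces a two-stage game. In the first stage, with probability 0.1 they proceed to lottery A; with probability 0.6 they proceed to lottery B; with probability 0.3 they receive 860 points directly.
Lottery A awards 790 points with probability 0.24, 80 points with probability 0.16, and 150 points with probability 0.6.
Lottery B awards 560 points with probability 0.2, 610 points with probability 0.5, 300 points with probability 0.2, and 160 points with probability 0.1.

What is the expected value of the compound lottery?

583.04 points

EV(A) = 0.24 × 790 + 0.16 × 80 + 0.6 × 150 = 189.6 + 12.8 + 90 = 292.4
EV(B) = 0.2 × 560 + 0.5 × 610 + 0.2 × 300 + 0.1 × 160 = 112 + 305 + 60 + 16 = 493
Branch C: 860 (certain)
Overall = 0.1 × 292.4 + 0.6 × 493 + 0.3 × 860 = 29.24 + 295.8 + 258 = 583.04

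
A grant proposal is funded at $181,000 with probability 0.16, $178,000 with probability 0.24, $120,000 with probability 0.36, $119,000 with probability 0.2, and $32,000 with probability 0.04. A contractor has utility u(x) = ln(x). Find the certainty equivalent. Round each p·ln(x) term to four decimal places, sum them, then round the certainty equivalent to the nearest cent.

E[u] = 0.16·ln(181000) + 0.24·ln(178000) + 0.36·ln(120000) + 0.2·ln(119000) + 0.04·ln(32000) = 1.9370 + 2.9015 + 4.2103 + 2.3374 + 0.4149 = 11.8011
CE = e^11.8011 ≈ 133399.01

$133,399.01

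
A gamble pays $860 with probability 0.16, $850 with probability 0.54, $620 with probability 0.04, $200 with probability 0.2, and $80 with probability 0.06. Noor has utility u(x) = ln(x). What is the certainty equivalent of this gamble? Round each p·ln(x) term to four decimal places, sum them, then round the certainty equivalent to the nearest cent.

$546.37

E[u] = 0.16·ln(860) + 0.54·ln(850) + 0.04·ln(620) + 0.2·ln(200) + 0.06·ln(80) = 1.0811 + 3.6424 + 0.2572 + 1.0597 + 0.2629 = 6.3033
CE = e^6.3033 ≈ 546.37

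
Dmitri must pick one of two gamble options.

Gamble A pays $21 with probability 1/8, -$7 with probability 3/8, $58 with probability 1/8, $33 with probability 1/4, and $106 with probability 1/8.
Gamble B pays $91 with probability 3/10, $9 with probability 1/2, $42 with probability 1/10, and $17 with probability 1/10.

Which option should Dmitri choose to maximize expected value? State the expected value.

Gamble B ($37.70)

Gamble A = 1/8 × 21 + 3/8 × (-7) + 1/8 × 58 + 1/4 × 33 + 1/8 × 106 = 2.625 − 2.625 + 7.25 + 8.25 + 13.25 = 28.75
Gamble B = 3/10 × 91 + 1/2 × 9 + 1/10 × 42 + 1/10 × 17 = 27.3 + 4.5 + 4.2 + 1.7 = 37.7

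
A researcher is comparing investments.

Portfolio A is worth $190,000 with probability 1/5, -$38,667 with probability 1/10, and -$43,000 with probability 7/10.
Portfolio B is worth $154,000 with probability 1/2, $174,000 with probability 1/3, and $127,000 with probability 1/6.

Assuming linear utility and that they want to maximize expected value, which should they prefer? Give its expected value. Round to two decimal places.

Portfolio B ($156,166.67)

Portfolio A = 1/5 × 190000 + 1/10 × (-38667) + 7/10 × (-43000) = 38000 − 3866.7 − 30100 = 4033.3
Portfolio B = 1/2 × 154000 + 1/3 × 174000 + 1/6 × 127000 = 77000 + 58000 + 21166.6667 = 156166.6667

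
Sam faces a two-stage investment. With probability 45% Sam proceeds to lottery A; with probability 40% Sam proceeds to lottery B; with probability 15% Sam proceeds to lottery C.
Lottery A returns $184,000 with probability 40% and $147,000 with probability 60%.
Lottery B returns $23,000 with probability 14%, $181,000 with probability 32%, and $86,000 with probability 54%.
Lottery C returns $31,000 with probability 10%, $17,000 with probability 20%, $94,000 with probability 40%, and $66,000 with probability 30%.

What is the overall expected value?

$125,427

EV(A) = 0.4 × 184000 + 0.6 × 147000 = 73600 + 88200 = 161800
EV(B) = 0.14 × 23000 + 0.32 × 181000 + 0.54 × 86000 = 3220 + 57920 + 46440 = 107580
EV(C) = 0.1 × 31000 + 0.2 × 17000 + 0.4 × 94000 + 0.3 × 66000 = 3100 + 3400 + 37600 + 19800 = 63900
Overall = 0.45 × 161800 + 0.4 × 107580 + 0.15 × 63900 = 72810 + 43032 + 9585 = 125427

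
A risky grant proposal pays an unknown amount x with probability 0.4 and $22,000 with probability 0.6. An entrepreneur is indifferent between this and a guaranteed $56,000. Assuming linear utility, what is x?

x = $107,000

0.4·x + 0.6·22000 = 56000
0.4·x = 56000 − 13200 = 42800
x = 42800 / 0.4 = 107000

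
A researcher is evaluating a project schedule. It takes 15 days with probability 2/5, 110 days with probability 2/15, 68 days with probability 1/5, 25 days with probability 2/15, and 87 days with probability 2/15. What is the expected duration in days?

EV = 2/5 × 15 + 2/15 × 110 + 1/5 × 68 + 2/15 × 25 + 2/15 × 87 = 6 + 14.6667 + 13.6 + 3.3333 + 11.6 = 49.2

49.2 days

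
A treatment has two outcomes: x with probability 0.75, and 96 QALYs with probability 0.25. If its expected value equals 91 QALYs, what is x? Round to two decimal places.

0.75·x + 0.25·96 = 91
0.75·x = 91 − 24 = 67
x = 67 / 0.75 = 89.3333

x = 89.33 QALYs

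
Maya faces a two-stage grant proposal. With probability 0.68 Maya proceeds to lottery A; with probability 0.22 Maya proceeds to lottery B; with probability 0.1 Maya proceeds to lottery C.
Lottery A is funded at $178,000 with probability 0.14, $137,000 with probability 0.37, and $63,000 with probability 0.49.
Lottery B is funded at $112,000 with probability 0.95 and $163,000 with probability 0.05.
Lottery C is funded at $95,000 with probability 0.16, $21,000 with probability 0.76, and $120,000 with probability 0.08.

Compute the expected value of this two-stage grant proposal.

EV(A) = 0.14 × 178000 + 0.37 × 137000 + 0.49 × 63000 = 24920 + 50690 + 30870 = 106480
EV(B) = 0.95 × 112000 + 0.05 × 163000 = 106400 + 8150 = 114550
EV(C) = 0.16 × 95000 + 0.76 × 21000 + 0.08 × 120000 = 15200 + 15960 + 9600 = 40760
Overall = 0.68 × 106480 + 0.22 × 114550 + 0.1 × 40760 = 72406.4 + 25201 + 4076 = 101683.4

$101,683.40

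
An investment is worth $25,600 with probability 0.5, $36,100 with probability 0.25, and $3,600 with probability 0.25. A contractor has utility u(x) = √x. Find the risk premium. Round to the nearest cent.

$2,418.75

E[u] = 0.5·√25600 + 0.25·√36100 + 0.25·√3600 = 0.5·160 + 0.25·190 + 0.25·60 = 142.5
CE = (142.5)² = 20306.25
Risk premium = EV − CE = 22725 − 20306.25 = 2418.75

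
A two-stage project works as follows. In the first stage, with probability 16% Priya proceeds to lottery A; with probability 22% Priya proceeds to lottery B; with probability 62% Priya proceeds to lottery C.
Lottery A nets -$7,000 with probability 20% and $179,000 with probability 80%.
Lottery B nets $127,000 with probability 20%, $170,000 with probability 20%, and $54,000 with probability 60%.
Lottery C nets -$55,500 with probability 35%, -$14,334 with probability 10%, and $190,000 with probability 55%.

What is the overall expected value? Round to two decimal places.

$94,741.79

EV(A) = 0.2 × (-7000) + 0.8 × 179000 = -1400 + 143200 = 141800
EV(B) = 0.2 × 127000 + 0.2 × 170000 + 0.6 × 54000 = 25400 + 34000 + 32400 = 91800
EV(C) = 0.35 × (-55500) + 0.1 × (-14334) + 0.55 × 190000 = -19425 − 1433.4 + 104500 = 83641.6
Overall = 0.16 × 141800 + 0.22 × 91800 + 0.62 × 83641.6 = 22688 + 20196 + 51857.792 = 94741.792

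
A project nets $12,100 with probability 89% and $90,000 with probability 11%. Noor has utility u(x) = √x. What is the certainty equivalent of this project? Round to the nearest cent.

$17,134.81

E[u] = 0.89·√12100 + 0.11·√90000 = 0.89·110 + 0.11·300 = 130.9
CE = (130.9)² = 17134.81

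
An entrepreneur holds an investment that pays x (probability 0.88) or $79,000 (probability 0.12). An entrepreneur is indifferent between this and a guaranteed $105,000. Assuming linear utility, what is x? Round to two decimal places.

0.88·x + 0.12·79000 = 105000
0.88·x = 105000 − 9480 = 95520
x = 95520 / 0.88 = 108545.4545

x = $108,545.45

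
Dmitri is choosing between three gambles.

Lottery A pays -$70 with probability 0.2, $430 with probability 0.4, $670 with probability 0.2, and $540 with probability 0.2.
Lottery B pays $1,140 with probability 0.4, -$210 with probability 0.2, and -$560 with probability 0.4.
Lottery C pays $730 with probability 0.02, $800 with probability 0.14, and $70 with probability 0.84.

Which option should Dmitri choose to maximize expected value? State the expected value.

Lottery A ($400)

Lottery A = 0.2 × (-70) + 0.4 × 430 + 0.2 × 670 + 0.2 × 540 = -14 + 172 + 134 + 108 = 400
Lottery B = 0.4 × 1140 + 0.2 × (-210) + 0.4 × (-560) = 456 − 42 − 224 = 190
Lottery C = 0.02 × 730 + 0.14 × 800 + 0.84 × 70 = 14.6 + 112 + 58.8 = 185.4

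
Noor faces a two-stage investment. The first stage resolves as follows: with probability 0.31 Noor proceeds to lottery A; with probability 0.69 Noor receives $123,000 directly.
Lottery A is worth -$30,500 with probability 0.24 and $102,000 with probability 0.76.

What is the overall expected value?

EV(A) = 0.24 × (-30500) + 0.76 × 102000 = -7320 + 77520 = 70200
Branch B: 123000 (certain)
Overall = 0.31 × 70200 + 0.69 × 123000 = 21762 + 84870 = 106632

$106,632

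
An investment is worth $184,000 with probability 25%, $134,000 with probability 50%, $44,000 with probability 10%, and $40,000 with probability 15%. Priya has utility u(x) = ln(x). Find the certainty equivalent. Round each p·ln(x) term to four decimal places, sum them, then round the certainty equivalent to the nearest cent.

$108,250.15

E[u] = 0.25·ln(184000) + 0.5·ln(134000) + 0.1·ln(44000) + 0.15·ln(40000) = 3.0307 + 5.9028 + 1.0692 + 1.5895 = 11.5922
CE = e^11.5922 ≈ 108250.15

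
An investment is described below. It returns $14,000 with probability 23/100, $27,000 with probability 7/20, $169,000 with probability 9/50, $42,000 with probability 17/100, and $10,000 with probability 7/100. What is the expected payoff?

EV = 23/100 × 14000 + 7/20 × 27000 + 9/50 × 169000 + 17/100 × 42000 + 7/100 × 10000 = 3220 + 9450 + 30420 + 7140 + 700 = 50930

$50,930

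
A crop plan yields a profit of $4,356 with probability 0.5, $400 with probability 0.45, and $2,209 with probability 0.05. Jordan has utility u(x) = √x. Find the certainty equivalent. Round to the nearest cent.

E[u] = 0.5·√4356 + 0.45·√400 + 0.05·√2209 = 0.5·66 + 0.45·20 + 0.05·47 = 44.35
CE = (44.35)² = 1966.9225

$1,966.92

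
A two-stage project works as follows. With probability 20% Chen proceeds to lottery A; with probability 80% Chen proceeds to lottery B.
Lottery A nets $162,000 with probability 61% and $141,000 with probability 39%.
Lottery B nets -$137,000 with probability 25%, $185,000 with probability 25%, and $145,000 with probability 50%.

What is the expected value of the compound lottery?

EV(A) = 0.61 × 162000 + 0.39 × 141000 = 98820 + 54990 = 153810
EV(B) = 0.25 × (-137000) + 0.25 × 185000 + 0.5 × 145000 = -34250 + 46250 + 72500 = 84500
Overall = 0.2 × 153810 + 0.8 × 84500 = 30762 + 67600 = 98362

$98,362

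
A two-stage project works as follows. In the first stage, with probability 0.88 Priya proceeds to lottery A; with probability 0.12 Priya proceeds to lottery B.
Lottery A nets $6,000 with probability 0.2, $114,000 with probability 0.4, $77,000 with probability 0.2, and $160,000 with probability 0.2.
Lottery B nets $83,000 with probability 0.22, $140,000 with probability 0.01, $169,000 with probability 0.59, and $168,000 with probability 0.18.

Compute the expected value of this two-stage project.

EV(A) = 0.2 × 6000 + 0.4 × 114000 + 0.2 × 77000 + 0.2 × 160000 = 1200 + 45600 + 15400 + 32000 = 94200
EV(B) = 0.22 × 83000 + 0.01 × 140000 + 0.59 × 169000 + 0.18 × 168000 = 18260 + 1400 + 99710 + 30240 = 149610
Overall = 0.88 × 94200 + 0.12 × 149610 = 82896 + 17953.2 = 100849.2

$100,849.20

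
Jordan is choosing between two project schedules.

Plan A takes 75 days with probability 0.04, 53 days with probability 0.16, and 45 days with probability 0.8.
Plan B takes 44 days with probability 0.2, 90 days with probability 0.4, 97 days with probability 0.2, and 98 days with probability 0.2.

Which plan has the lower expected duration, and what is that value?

Plan A (47.48 days)

Plan A = 0.04 × 75 + 0.16 × 53 + 0.8 × 45 = 3 + 8.48 + 36 = 47.48
Plan B = 0.2 × 44 + 0.4 × 90 + 0.2 × 97 + 0.2 × 98 = 8.8 + 36 + 19.4 + 19.6 = 83.8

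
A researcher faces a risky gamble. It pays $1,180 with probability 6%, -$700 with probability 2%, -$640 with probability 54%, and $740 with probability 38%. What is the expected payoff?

-$7.60

EV = 0.06 × 1180 + 0.02 × (-700) + 0.54 × (-640) + 0.38 × 740 = 70.8 − 14 − 345.6 + 281.2 = -7.6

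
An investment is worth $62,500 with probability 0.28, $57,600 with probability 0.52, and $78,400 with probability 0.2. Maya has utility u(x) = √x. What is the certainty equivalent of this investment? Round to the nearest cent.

E[u] = 0.28·√62500 + 0.52·√57600 + 0.2·√78400 = 0.28·250 + 0.52·240 + 0.2·280 = 250.8
CE = (250.8)² = 62900.64

$62,900.64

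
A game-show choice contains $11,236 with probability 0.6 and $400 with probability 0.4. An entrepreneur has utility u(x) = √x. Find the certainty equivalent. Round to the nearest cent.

$5,126.56

E[u] = 0.6·√11236 + 0.4·√400 = 0.6·106 + 0.4·20 = 71.6
CE = (71.6)² = 5126.56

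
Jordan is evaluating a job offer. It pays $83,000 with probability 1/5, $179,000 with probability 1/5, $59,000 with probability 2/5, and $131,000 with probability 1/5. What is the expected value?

$102,200

EV = 1/5 × 83000 + 1/5 × 179000 + 2/5 × 59000 + 1/5 × 131000 = 16600 + 35800 + 23600 + 26200 = 102200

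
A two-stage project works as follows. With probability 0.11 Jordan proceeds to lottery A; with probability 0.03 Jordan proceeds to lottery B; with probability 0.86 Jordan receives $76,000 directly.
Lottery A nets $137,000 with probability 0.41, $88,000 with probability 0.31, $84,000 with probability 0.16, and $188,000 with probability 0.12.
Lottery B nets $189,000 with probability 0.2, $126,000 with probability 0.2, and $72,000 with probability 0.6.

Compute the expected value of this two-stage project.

EV(A) = 0.41 × 137000 + 0.31 × 88000 + 0.16 × 84000 + 0.12 × 188000 = 56170 + 27280 + 13440 + 22560 = 119450
EV(B) = 0.2 × 189000 + 0.2 × 126000 + 0.6 × 72000 = 37800 + 25200 + 43200 = 106200
Branch C: 76000 (certain)
Overall = 0.11 × 119450 + 0.03 × 106200 + 0.86 × 76000 = 13139.5 + 3186 + 65360 = 81685.5

$81,685.50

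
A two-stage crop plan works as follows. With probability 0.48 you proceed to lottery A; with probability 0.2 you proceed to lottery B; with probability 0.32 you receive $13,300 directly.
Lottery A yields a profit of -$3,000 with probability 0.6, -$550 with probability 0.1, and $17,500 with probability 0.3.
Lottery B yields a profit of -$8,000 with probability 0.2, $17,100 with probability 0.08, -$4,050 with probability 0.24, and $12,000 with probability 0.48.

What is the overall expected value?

$6,796.80

EV(A) = 0.6 × (-3000) + 0.1 × (-550) + 0.3 × 17500 = -1800 − 55 + 5250 = 3395
EV(B) = 0.2 × (-8000) + 0.08 × 17100 + 0.24 × (-4050) + 0.48 × 12000 = -1600 + 1368 − 972 + 5760 = 4556
Branch C: 13300 (certain)
Overall = 0.48 × 3395 + 0.2 × 4556 + 0.32 × 13300 = 1629.6 + 911.2 + 4256 = 6796.8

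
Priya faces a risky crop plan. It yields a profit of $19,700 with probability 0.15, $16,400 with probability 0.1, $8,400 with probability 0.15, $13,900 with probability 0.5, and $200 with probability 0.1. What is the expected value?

$12,825

EV = 0.15 × 19700 + 0.1 × 16400 + 0.15 × 8400 + 0.5 × 13900 + 0.1 × 200 = 2955 + 1640 + 1260 + 6950 + 20 = 12825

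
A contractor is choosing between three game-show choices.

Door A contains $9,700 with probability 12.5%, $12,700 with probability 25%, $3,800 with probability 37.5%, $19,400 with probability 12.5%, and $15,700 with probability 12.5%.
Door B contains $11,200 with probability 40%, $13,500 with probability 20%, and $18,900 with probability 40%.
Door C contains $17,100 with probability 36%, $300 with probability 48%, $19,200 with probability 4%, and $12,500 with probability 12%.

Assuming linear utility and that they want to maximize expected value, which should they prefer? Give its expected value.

Door B ($14,740)

Door A = 0.125 × 9700 + 0.25 × 12700 + 0.375 × 3800 + 0.125 × 19400 + 0.125 × 15700 = 1212.5 + 3175 + 1425 + 2425 + 1962.5 = 10200
Door B = 0.4 × 11200 + 0.2 × 13500 + 0.4 × 18900 = 4480 + 2700 + 7560 = 14740
Door C = 0.36 × 17100 + 0.48 × 300 + 0.04 × 19200 + 0.12 × 12500 = 6156 + 144 + 768 + 1500 = 8568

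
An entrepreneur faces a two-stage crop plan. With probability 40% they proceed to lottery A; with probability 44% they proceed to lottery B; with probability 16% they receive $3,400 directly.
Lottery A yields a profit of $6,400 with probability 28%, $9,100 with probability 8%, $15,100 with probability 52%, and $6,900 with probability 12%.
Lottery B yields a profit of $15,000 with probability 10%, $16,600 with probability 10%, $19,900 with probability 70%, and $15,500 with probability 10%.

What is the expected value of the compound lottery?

$13,225.60

EV(A) = 0.28 × 6400 + 0.08 × 9100 + 0.52 × 15100 + 0.12 × 6900 = 1792 + 728 + 7852 + 828 = 11200
EV(B) = 0.1 × 15000 + 0.1 × 16600 + 0.7 × 19900 + 0.1 × 15500 = 1500 + 1660 + 13930 + 1550 = 18640
Branch C: 3400 (certain)
Overall = 0.4 × 11200 + 0.44 × 18640 + 0.16 × 3400 = 4480 + 8201.6 + 544 = 13225.6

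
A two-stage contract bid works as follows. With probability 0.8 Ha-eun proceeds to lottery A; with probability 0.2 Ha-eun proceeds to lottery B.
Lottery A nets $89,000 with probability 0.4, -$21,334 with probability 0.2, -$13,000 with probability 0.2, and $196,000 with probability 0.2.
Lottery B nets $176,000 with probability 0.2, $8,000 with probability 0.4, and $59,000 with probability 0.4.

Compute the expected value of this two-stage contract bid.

EV(A) = 0.4 × 89000 + 0.2 × (-21334) + 0.2 × (-13000) + 0.2 × 196000 = 35600 − 4266.8 − 2600 + 39200 = 67933.2
EV(B) = 0.2 × 176000 + 0.4 × 8000 + 0.4 × 59000 = 35200 + 3200 + 23600 = 62000
Overall = 0.8 × 67933.2 + 0.2 × 62000 = 54346.56 + 12400 = 66746.56

$66,746.56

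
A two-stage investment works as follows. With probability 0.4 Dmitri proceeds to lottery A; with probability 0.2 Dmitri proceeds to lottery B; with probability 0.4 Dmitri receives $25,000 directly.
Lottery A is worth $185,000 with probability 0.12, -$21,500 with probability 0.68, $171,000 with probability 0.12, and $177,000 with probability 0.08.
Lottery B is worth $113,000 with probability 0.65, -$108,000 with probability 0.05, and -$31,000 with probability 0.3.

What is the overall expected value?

EV(A) = 0.12 × 185000 + 0.68 × (-21500) + 0.12 × 171000 + 0.08 × 177000 = 22200 − 14620 + 20520 + 14160 = 42260
EV(B) = 0.65 × 113000 + 0.05 × (-108000) + 0.3 × (-31000) = 73450 − 5400 − 9300 = 58750
Branch C: 25000 (certain)
Overall = 0.4 × 42260 + 0.2 × 58750 + 0.4 × 25000 = 16904 + 11750 + 10000 = 38654

$38,654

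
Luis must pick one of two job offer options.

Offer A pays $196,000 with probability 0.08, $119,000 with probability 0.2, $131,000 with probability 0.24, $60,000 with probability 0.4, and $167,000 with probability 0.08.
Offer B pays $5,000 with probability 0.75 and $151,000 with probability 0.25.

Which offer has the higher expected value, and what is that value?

Offer A ($108,280)

Offer A = 0.08 × 196000 + 0.2 × 119000 + 0.24 × 131000 + 0.4 × 60000 + 0.08 × 167000 = 15680 + 23800 + 31440 + 24000 + 13360 = 108280
Offer B = 0.75 × 5000 + 0.25 × 151000 = 3750 + 37750 = 41500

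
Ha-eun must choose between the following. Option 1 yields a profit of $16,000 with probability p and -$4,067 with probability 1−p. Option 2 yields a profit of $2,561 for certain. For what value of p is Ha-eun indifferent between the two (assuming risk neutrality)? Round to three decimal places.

p·16000 + (1−p)·(-4067) = 2561
20067p − 4067 = 2561
p = (2561 + 4067) / 20067

p = 0.330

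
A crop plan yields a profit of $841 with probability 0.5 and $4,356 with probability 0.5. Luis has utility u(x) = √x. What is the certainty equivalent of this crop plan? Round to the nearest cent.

$2,256.25

E[u] = 0.5·√841 + 0.5·√4356 = 0.5·29 + 0.5·66 = 47.5
CE = (47.5)² = 2256.25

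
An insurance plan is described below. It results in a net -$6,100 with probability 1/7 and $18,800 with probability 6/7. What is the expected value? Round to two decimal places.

EV = 1/7 × (-6100) + 6/7 × 18800 = -871.4286 + 16114.2857 = 15242.8571

$15,242.86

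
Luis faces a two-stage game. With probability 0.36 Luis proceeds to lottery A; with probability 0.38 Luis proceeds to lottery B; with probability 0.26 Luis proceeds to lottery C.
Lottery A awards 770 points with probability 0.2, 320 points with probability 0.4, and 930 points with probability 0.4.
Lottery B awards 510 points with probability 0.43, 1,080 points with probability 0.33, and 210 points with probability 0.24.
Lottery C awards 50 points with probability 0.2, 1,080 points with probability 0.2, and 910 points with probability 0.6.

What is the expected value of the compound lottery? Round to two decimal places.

674.08 points

EV(A) = 0.2 × 770 + 0.4 × 320 + 0.4 × 930 = 154 + 128 + 372 = 654
EV(B) = 0.43 × 510 + 0.33 × 1080 + 0.24 × 210 = 219.3 + 356.4 + 50.4 = 626.1
EV(C) = 0.2 × 50 + 0.2 × 1080 + 0.6 × 910 = 10 + 216 + 546 = 772
Overall = 0.36 × 654 + 0.38 × 626.1 + 0.26 × 772 = 235.44 + 237.918 + 200.72 = 674.078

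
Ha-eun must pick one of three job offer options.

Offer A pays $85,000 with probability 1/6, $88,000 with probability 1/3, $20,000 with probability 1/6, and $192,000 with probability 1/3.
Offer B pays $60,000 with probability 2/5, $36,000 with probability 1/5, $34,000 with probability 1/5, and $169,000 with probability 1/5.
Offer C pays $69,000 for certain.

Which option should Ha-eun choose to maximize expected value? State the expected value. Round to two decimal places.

Offer A ($110,833.33)

Offer A = 1/6 × 85000 + 1/3 × 88000 + 1/6 × 20000 + 1/3 × 192000 = 14166.6667 + 29333.3333 + 3333.3333 + 64000 = 110833.3333
Offer B = 2/5 × 60000 + 1/5 × 36000 + 1/5 × 34000 + 1/5 × 169000 = 24000 + 7200 + 6800 + 33800 = 71800
Offer C: 69000 (certain)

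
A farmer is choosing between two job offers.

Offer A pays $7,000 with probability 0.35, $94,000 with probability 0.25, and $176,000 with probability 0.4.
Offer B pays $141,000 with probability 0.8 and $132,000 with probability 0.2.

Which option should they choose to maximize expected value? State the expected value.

Offer B ($139,200)

Offer A = 0.35 × 7000 + 0.25 × 94000 + 0.4 × 176000 = 2450 + 23500 + 70400 = 96350
Offer B = 0.8 × 141000 + 0.2 × 132000 = 112800 + 26400 = 139200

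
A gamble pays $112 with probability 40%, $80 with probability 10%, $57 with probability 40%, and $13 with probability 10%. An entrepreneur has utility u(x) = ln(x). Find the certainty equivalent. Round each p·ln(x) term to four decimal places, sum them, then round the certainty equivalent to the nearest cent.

$66.64

E[u] = 0.4·ln(112) + 0.1·ln(80) + 0.4·ln(57) + 0.1·ln(13) = 1.8874 + 0.4382 + 1.6172 + 0.2565 = 4.1993
CE = e^4.1993 ≈ 66.64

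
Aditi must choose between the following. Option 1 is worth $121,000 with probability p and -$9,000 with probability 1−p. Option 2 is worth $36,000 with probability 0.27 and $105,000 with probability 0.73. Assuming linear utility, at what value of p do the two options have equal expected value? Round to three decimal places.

p = 0.734

EV(Option 2) = 0.27 × 36000 + 0.73 × 105000 = 9720 + 76650 = 86370
p·121000 + (1−p)·(-9000) = 86370
130000p − 9000 = 86370
p = (86370 + 9000) / 130000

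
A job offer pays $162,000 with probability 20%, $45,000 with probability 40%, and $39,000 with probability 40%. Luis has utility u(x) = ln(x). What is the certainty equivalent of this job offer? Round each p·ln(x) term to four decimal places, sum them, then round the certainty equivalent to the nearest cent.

$54,907.21

E[u] = 0.2·ln(162000) + 0.4·ln(45000) + 0.4·ln(39000) = 2.3991 + 4.2858 + 4.2285 = 10.9134
CE = e^10.9134 ≈ 54907.21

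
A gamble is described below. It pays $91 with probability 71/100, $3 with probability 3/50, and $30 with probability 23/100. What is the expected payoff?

$71.69

EV = 71/100 × 91 + 3/50 × 3 + 23/100 × 30 = 64.61 + 0.18 + 6.9 = 71.69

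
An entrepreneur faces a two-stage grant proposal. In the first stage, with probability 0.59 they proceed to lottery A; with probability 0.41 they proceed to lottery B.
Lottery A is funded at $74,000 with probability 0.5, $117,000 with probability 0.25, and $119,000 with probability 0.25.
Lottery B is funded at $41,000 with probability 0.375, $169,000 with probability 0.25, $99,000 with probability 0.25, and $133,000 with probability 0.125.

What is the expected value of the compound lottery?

$97,230

EV(A) = 0.5 × 74000 + 0.25 × 117000 + 0.25 × 119000 = 37000 + 29250 + 29750 = 96000
EV(B) = 0.375 × 41000 + 0.25 × 169000 + 0.25 × 99000 + 0.125 × 133000 = 15375 + 42250 + 24750 + 16625 = 99000
Overall = 0.59 × 96000 + 0.41 × 99000 = 56640 + 40590 = 97230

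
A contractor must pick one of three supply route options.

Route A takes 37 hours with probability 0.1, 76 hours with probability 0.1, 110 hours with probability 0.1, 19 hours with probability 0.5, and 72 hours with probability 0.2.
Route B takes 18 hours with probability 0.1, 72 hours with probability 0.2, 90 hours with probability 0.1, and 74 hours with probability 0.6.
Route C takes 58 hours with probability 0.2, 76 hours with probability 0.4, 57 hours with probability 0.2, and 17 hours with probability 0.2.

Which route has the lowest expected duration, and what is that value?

Route A (46.2 hours)

Route A = 0.1 × 37 + 0.1 × 76 + 0.1 × 110 + 0.5 × 19 + 0.2 × 72 = 3.7 + 7.6 + 11 + 9.5 + 14.4 = 46.2
Route B = 0.1 × 18 + 0.2 × 72 + 0.1 × 90 + 0.6 × 74 = 1.8 + 14.4 + 9 + 44.4 = 69.6
Route C = 0.2 × 58 + 0.4 × 76 + 0.2 × 57 + 0.2 × 17 = 11.6 + 30.4 + 11.4 + 3.4 = 56.8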